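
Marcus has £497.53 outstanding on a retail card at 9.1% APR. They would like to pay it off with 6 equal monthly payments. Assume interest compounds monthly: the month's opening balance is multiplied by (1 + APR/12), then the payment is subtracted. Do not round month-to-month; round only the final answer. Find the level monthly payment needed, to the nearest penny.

£85.14

Monthly rate r = 9.1%/12 = 0.758333% = 0.00758333.
Level-payment amortization: P = B₀·r / (1 − (1+r)^(−n)) = 497.53·0.00758333 / (1 − 1.00758^(−6)).
Denominator 1 − (1+r)^(−6) = 0.044316365.
P = 3.77294 / 0.044316365 ≈ 85.14.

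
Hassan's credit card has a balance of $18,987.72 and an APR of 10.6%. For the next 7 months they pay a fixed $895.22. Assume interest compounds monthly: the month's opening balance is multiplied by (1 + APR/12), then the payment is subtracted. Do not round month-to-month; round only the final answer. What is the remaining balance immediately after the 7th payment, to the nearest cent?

Monthly rate r = 10.6%/12 = 0.883333% = 0.00883333.
Each month: B ← B·(1+r) − $895.22.
Month 1: interest $167.72; balance after payment $18,260.22.
Month 2: interest $161.30; balance after payment $17,526.30.
Month 3: interest $154.82; balance after payment $16,785.90.
Month 4: interest $148.28; balance after payment $16,038.95.
Month 5: interest $141.68; balance after payment $15,285.41.
Month 6: interest $135.02; balance after payment $14,525.21.
Month 7: interest $128.31; balance after payment $13,758.30.

$13,758.30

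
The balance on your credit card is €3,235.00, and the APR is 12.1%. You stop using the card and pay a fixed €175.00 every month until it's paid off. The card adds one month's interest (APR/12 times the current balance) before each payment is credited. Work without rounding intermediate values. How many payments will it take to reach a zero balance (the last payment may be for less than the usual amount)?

Monthly rate r = 12.1%/12 = 1.00833% = 0.0100833.
Recurrence: B ← B·(1+r) − €175.00.
Month 1: interest €32.62; balance after payment €3,092.62.
Month 2: interest €31.18; balance after payment €2,948.80.
Closed form: n = −ln(1 − rB₀/P)/ln(1+r) = −ln(0.8136)/ln(1.01008) ≈ 20.561, so the balance reaches zero during payment 21.

21 months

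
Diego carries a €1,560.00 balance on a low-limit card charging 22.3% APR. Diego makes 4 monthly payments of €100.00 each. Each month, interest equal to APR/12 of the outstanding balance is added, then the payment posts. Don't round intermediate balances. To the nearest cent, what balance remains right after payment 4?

€1,267.94

Monthly rate r = 22.3%/12 = 1.85833% = 0.0185833.
Each month: B ← B·(1+r) − €100.00.
Month 1: interest €28.99; balance after payment €1,488.99.
Month 2: interest €27.67; balance after payment €1,416.66.
Month 3: interest €26.33; balance after payment €1,342.99.
Month 4: interest €24.96; balance after payment €1,267.94.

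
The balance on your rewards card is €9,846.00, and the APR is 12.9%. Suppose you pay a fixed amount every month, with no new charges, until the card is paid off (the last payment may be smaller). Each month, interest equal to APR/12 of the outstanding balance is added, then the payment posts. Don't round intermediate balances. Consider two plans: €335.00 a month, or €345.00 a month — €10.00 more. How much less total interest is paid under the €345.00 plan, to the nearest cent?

Monthly rate r = 12.9%/12 = 1.075% = 0.01075.
At €335.00/mo: n = ⌈−ln(1 − rB₀/P)/ln(1+r)⌉ = 36 payments (last €172.38); total interest = total paid − €9,846.00 = €2,051.38.
At €345.00/mo: 35 payments (last €93.32); total interest €1,977.32.
Interest saved = €2,051.38 − €1,977.32 = €74.06.

€74.06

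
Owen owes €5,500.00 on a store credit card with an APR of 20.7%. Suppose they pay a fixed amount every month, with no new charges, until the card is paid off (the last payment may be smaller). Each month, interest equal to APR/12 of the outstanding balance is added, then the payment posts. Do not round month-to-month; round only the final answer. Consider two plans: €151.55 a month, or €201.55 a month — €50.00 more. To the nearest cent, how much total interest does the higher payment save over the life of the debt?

€1,217.71

Monthly rate r = 20.7%/12 = 1.725% = 0.01725.
At €151.55/mo: n = ⌈−ln(1 − rB₀/P)/ln(1+r)⌉ = 58 payments (last €77.56); total interest = total paid − €5,500.00 = €3,215.91.
At €201.55/mo: 38 payments (last €40.85); total interest €1,998.20.
Interest saved = €3,215.91 − €1,998.20 = €1,217.71.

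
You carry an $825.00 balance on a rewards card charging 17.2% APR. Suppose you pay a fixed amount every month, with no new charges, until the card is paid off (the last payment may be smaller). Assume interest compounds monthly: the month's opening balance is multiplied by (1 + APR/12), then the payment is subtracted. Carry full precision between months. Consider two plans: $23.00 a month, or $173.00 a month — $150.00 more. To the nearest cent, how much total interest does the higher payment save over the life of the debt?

$305.89

Monthly rate r = 17.2%/12 = 1.43333% = 0.0143333.
At $23.00/mo: n = ⌈−ln(1 − rB₀/P)/ln(1+r)⌉ = 51 payments (last $16.58); total interest = total paid − $825.00 = $341.58.
At $173.00/mo: 5 payments (last $168.69); total interest $35.69.
Interest saved = $341.58 − $35.69 = $305.89.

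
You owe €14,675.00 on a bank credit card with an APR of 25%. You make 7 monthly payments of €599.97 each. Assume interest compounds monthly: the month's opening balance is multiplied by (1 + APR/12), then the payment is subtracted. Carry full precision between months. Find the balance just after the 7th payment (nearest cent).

Monthly rate r = 25%/12 = 2.08333% = 0.0208333.
Each month: B ← B·(1+r) − €599.97.
Month 1: interest €305.73; balance after payment €14,380.76.
Month 2: interest €299.60; balance after payment €14,080.39.
Month 3: interest €293.34; balance after payment €13,773.76.
Month 4: interest €286.95; balance after payment €13,460.74.
Month 5: interest €280.43; balance after payment €13,141.21.
Month 6: interest €273.78; balance after payment €12,815.01.
Month 7: interest €266.98; balance after payment €12,482.02.

€12,482.02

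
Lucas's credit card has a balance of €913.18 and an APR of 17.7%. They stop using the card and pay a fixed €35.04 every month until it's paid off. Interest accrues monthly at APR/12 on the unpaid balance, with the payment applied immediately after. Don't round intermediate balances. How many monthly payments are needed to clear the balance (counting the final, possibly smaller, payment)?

Monthly rate r = 17.7%/12 = 1.475% = 0.01475.
Recurrence: B ← B·(1+r) − €35.04.
Month 1: interest €13.47; balance after payment €891.61.
Month 2: interest €13.15; balance after payment €869.72.
Closed form: n = −ln(1 − rB₀/P)/ln(1+r) = −ln(0.6156)/ln(1.01475) ≈ 33.134, so the balance reaches zero during payment 34.

34 payments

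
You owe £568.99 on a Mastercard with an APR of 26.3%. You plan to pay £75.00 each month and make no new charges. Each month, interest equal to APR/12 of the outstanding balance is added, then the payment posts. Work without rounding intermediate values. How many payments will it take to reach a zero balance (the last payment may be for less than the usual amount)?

9 payments

Monthly rate r = 26.3%/12 = 2.19167% = 0.0219167.
Recurrence: B ← B·(1+r) − £75.00.
Month 1: interest £12.47; balance after payment £506.46.
Month 2: interest £11.10; balance after payment £442.56.
Closed form: n = −ln(1 − rB₀/P)/ln(1+r) = −ln(0.83373)/ln(1.02192) ≈ 8.388, so the balance reaches zero during payment 9.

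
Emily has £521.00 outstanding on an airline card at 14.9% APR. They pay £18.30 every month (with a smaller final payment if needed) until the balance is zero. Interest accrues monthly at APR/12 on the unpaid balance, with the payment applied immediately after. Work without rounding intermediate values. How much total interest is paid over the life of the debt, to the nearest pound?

£126

Monthly rate r = 14.9%/12 = 1.24167% = 0.0124167.
Payoff takes n = ⌈−ln(1 − rB₀/P)/ln(1+r)⌉ = ⌈35.347⌉ = 36 payments; the last is £6.37.
Total paid = 35·£18.30 + £6.37 = £646.87.
Total interest = total paid − principal = £646.87 − £521.00 = £125.87.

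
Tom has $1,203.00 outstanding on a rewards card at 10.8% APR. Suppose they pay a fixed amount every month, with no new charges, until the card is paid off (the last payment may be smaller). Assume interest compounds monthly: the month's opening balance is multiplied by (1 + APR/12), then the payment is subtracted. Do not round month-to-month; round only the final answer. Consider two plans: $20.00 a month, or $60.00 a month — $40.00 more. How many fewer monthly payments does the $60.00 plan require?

64 fewer payments

Monthly rate r = 10.8%/12 = 0.9% = 0.009.
At $20.00/mo: n = ⌈−ln(1 − rB₀/P)/ln(1+r)⌉ = 87 payments (last $19.93); total interest = total paid − $1,203.00 = $536.93.
At $60.00/mo: 23 payments (last $12.67); total interest $129.67.
Payments saved = 87 − 23 = 64.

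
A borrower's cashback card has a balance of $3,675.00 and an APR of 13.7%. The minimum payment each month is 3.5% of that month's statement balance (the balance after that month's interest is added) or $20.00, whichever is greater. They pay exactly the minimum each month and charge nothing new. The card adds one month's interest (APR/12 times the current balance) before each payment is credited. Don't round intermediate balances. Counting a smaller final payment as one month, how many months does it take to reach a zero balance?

112 months

Monthly rate r = 13.7%/12 = 1.14167% = 0.0114167.
While 3.5% of the post-interest balance exceeds $20.00, each month B ← (B·(1+r))·(1 − 0.035), i.e. B shrinks by the factor (1+r)·0.965 = 0.97602.
This holds for months 1–78. Entering month 79 the balance is $553.27; 3.5% of the post-interest balance is now below $20.00, so the flat $20.00 minimum applies from here.
From month 79 a fixed $20.00 at rate r clears $553.27 in 34 more payments. Total: 78 + 34 = 112 months.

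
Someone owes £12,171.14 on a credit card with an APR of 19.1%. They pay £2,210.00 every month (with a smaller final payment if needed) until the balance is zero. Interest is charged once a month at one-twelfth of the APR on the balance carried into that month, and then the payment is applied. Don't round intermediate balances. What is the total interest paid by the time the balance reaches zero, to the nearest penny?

Monthly rate r = 19.1%/12 = 1.59167% = 0.0159167.
Payoff takes n = ⌈−ln(1 − rB₀/P)/ln(1+r)⌉ = ⌈5.810⌉ = 6 payments; the last is £1,791.76.
Total paid = 5·£2,210.00 + £1,791.76 = £12,841.76.
Total interest = total paid − principal = £12,841.76 − £12,171.14 = £670.62.

£670.62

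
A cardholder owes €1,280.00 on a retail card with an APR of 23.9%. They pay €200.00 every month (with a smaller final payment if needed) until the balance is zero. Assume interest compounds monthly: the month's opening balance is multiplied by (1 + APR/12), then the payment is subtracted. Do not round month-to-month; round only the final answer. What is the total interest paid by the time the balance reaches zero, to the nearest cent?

€102.99

Monthly rate r = 23.9%/12 = 1.99167% = 0.0199167.
Payoff takes n = ⌈−ln(1 − rB₀/P)/ln(1+r)⌉ = ⌈6.914⌉ = 7 payments; the last is €182.99.
Total paid = 6·€200.00 + €182.99 = €1,382.99.
Total interest = total paid − principal = €1,382.99 − €1,280.00 = €102.99.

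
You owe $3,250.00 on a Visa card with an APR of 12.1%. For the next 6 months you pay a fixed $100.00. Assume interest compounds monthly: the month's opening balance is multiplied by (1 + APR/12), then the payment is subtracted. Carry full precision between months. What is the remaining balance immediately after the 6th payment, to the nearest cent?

Monthly rate r = 12.1%/12 = 1.00833% = 0.0100833.
Each month: B ← B·(1+r) − $100.00.
Month 1: interest $32.77; balance after payment $3,182.77.
Month 2: interest $32.09; balance after payment $3,114.86.
Month 3: interest $31.41; balance after payment $3,046.27.
Month 4: interest $30.72; balance after payment $2,976.99.
Month 5: interest $30.02; balance after payment $2,907.01.
Month 6: interest $29.31; balance after payment $2,836.32.

$2,836.32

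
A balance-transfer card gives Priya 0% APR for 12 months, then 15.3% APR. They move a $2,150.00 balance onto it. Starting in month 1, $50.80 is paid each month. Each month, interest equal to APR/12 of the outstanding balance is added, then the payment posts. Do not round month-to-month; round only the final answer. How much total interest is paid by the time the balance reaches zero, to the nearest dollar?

$419

Promo months 1–12 at r₀ = 0%/12 = 0; months 13+ at r₁ = 15.3%/12 = 0.01275.
After month 12 (no interest yet): B = $2,150.00 − 12·$50.80 = $1,540.40.
Then at r₁ with $50.80/mo: n₂ = −ln(1 − r₁·B/P)/ln(1+r₁) ≈ 38.58 → 39 more payments.
Total paid = 50·$50.80 + $29.46 = $2,569.46; interest = $2,569.46 − $2,150.00 = $419.46.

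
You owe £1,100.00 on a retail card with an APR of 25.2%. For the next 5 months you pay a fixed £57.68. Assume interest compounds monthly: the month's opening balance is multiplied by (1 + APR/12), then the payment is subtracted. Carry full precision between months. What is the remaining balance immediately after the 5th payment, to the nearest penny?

Monthly rate r = 25.2%/12 = 2.1% = 0.021.
Each month: B ← B·(1+r) − £57.68.
Month 1: interest £23.10; balance after payment £1,065.42.
Month 2: interest £22.37; balance after payment £1,030.11.
Month 3: interest £21.63; balance after payment £994.07.
Month 4: interest £20.88; balance after payment £957.26.
Month 5: interest £20.10; balance after payment £919.68.

£919.68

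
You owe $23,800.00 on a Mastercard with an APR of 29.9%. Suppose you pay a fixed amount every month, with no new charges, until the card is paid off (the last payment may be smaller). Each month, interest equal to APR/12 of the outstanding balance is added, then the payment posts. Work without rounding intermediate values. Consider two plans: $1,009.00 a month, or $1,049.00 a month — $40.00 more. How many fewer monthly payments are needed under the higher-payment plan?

Monthly rate r = 29.9%/12 = 2.49167% = 0.0249167.
At $1,009.00/mo: n = ⌈−ln(1 − rB₀/P)/ln(1+r)⌉ = 37 payments (last $2.60); total interest = total paid − $23,800.00 = $12,526.60.
At $1,049.00/mo: 34 payments (last $895.13); total interest $11,712.13.
Payments saved = 37 − 34 = 3.

3 fewer payments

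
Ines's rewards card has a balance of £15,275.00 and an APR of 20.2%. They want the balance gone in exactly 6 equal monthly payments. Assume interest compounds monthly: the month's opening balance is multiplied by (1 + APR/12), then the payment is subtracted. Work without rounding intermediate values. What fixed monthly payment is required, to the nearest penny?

Monthly rate r = 20.2%/12 = 1.68333% = 0.0168333.
Level-payment amortization: P = B₀·r / (1 − (1+r)^(−n)) = 15275.00·0.0168333 / (1 − 1.01683^(−6)).
Denominator 1 − (1+r)^(−6) = 0.0953067451.
P = 257.129 / 0.0953067451 ≈ 2697.91.

£2,697.91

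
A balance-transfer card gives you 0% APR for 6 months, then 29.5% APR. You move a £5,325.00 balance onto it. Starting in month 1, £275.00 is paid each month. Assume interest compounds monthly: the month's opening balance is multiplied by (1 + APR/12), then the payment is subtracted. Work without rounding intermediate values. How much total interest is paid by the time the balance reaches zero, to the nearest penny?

£835.62

Promo months 1–6 at r₀ = 0%/12 = 0; months 7+ at r₁ = 29.5%/12 = 0.0245833.
After month 6 (no interest yet): B = £5,325.00 − 6·£275.00 = £3,675.00.
Then at r₁ with £275.00/mo: n₂ = −ln(1 − r₁·B/P)/ln(1+r₁) ≈ 16.40 → 17 more payments.
Total paid = 22·£275.00 + £110.62 = £6,160.62; interest = £6,160.62 − £5,325.00 = £835.62.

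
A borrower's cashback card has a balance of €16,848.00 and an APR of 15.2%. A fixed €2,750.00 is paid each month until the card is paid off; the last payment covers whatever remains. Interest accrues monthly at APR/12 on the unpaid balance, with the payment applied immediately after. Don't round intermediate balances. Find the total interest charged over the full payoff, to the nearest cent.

€804.70

Monthly rate r = 15.2%/12 = 1.26667% = 0.0126667.
Payoff takes n = ⌈−ln(1 − rB₀/P)/ln(1+r)⌉ = ⌈6.418⌉ = 7 payments; the last is €1,152.70.
Total paid = 6·€2,750.00 + €1,152.70 = €17,652.70.
Total interest = total paid − principal = €17,652.70 − €16,848.00 = €804.70.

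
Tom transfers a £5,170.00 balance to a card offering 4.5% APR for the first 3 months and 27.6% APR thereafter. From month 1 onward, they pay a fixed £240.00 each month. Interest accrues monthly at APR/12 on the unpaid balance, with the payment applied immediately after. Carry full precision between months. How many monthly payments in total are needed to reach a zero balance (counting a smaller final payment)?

28 months

Promo months 1–3 at r₀ = 4.5%/12 = 0.00375; months 4+ at r₁ = 27.6%/12 = 0.023.
After month 3: iterate B ← B·(1+r₀) − £240.00 for 3 months → £4,505.68.
Then at r₁ with £240.00/mo: n₂ = −ln(1 − r₁·B/P)/ln(1+r₁) ≈ 24.86 → 25 more payments.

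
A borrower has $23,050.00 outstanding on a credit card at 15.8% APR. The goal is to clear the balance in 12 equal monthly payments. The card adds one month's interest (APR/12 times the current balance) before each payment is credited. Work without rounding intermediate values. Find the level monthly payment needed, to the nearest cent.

$2,089.17

Monthly rate r = 15.8%/12 = 1.31667% = 0.0131667.
Level-payment amortization: P = B₀·r / (1 − (1+r)^(−n)) = 23050.00·0.0131667 / (1 − 1.01317^(−12)).
Denominator 1 − (1+r)^(−12) = 0.145269338.
P = 303.492 / 0.145269338 ≈ 2089.17.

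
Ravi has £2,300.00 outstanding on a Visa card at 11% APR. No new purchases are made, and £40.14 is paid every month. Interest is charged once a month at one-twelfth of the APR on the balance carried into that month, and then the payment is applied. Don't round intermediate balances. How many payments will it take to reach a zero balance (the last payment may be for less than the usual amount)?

82 months

Monthly rate r = 11%/12 = 0.916667% = 0.00916667.
Recurrence: B ← B·(1+r) − £40.14.
Month 1: interest £21.08; balance after payment £2,280.94.
Month 2: interest £20.91; balance after payment £2,261.71.
Closed form: n = −ln(1 − rB₀/P)/ln(1+r) = −ln(0.47476)/ln(1.00917) ≈ 81.640, so the balance reaches zero during payment 82.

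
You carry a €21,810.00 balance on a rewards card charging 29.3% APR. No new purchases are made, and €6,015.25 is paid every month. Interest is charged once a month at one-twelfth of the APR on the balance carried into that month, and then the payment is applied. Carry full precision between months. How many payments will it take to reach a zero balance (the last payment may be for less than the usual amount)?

4 months

Monthly rate r = 29.3%/12 = 2.44167% = 0.0244167.
Recurrence: B ← B·(1+r) − €6,015.25.
Month 1: interest €532.53; balance after payment €16,327.28.
Month 2: interest €398.66; balance after payment €10,710.69.
Month 3: interest €261.52; balance after payment €4,956.95.
Month 4: interest €121.03; balance after payment €0.00.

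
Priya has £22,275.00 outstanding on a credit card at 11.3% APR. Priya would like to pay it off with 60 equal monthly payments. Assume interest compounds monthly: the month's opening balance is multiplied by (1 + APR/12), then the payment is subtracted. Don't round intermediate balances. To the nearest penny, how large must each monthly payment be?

£487.65

Monthly rate r = 11.3%/12 = 0.941667% = 0.00941667.
Level-payment amortization: P = B₀·r / (1 − (1+r)^(−n)) = 22275.00·0.00941667 / (1 − 1.00942^(−60)).
Denominator 1 − (1+r)^(−60) = 0.430135334.
P = 209.756 / 0.430135334 ≈ 487.65.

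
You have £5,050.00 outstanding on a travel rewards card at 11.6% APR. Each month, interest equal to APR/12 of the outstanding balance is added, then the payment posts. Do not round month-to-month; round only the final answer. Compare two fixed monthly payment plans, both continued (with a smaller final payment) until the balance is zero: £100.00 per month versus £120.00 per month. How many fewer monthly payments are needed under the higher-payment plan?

Monthly rate r = 11.6%/12 = 0.966667% = 0.00966667.
At £100.00/mo: n = ⌈−ln(1 − rB₀/P)/ln(1+r)⌉ = 70 payments (last £62.06); total interest = total paid − £5,050.00 = £1,912.06.
At £120.00/mo: 55 payments (last £34.29); total interest £1,464.29.
Payments saved = 70 − 55 = 15.

15 fewer payments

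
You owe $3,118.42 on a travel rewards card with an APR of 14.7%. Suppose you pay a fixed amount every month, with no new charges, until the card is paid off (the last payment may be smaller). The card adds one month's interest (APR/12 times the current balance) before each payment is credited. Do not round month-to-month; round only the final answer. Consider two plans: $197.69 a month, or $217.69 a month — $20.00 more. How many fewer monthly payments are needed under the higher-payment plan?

Monthly rate r = 14.7%/12 = 1.225% = 0.01225.
At $197.69/mo: n = ⌈−ln(1 − rB₀/P)/ln(1+r)⌉ = 18 payments (last $125.92); total interest = total paid − $3,118.42 = $368.23.
At $217.69/mo: 16 payments (last $184.73); total interest $331.66.
Payments saved = 18 − 16 = 2.

2 fewer payments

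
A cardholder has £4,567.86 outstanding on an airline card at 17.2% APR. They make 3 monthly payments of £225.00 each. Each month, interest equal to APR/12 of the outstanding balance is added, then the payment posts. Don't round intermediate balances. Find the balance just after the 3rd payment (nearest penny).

£4,082.39

Monthly rate r = 17.2%/12 = 1.43333% = 0.0143333.
Each month: B ← B·(1+r) − £225.00.
Month 1: interest £65.47; balance after payment £4,408.33.
Month 2: interest £63.19; balance after payment £4,246.52.
Month 3: interest £60.87; balance after payment £4,082.39.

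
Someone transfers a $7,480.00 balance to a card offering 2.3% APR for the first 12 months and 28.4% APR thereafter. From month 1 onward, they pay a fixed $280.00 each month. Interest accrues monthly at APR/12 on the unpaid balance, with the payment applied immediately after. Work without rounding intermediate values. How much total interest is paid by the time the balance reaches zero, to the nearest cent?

Promo months 1–12 at r₀ = 2.3%/12 = 0.00191667; months 13+ at r₁ = 28.4%/12 = 0.0236667.
After month 12: iterate B ← B·(1+r₀) − $280.00 for 12 months → $4,258.22.
Then at r₁ with $280.00/mo: n₂ = −ln(1 − r₁·B/P)/ln(1+r₁) ≈ 19.07 → 20 more payments.
Total paid = 31·$280.00 + $21.00 = $8,701.00; interest = $8,701.00 − $7,480.00 = $1,221.00.

$1,221.00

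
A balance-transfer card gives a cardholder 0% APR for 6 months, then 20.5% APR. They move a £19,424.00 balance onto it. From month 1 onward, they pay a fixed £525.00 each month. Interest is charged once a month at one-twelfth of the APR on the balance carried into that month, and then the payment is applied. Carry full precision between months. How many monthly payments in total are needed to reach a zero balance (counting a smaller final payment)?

51 payments

Promo months 1–6 at r₀ = 0%/12 = 0; months 7+ at r₁ = 20.5%/12 = 0.0170833.
After month 6 (no interest yet): B = £19,424.00 − 6·£525.00 = £16,274.00.
Then at r₁ with £525.00/mo: n₂ = −ln(1 − r₁·B/P)/ln(1+r₁) ≈ 44.52 → 45 more payments.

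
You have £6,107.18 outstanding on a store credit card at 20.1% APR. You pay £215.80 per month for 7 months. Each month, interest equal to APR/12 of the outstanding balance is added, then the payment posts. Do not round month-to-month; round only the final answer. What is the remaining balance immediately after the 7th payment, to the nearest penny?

£5,271.59

Monthly rate r = 20.1%/12 = 1.675% = 0.01675.
Each month: B ← B·(1+r) − £215.80.
Month 1: interest £102.30; balance after payment £5,993.68.
Month 2: interest £100.39; balance after payment £5,878.27.
Month 3: interest £98.46; balance after payment £5,760.93.
Month 4: interest £96.50; balance after payment £5,641.63.
Month 5: interest £94.50; balance after payment £5,520.32.
Month 6: interest £92.47; balance after payment £5,396.99.
Month 7: interest £90.40; balance after payment £5,271.59.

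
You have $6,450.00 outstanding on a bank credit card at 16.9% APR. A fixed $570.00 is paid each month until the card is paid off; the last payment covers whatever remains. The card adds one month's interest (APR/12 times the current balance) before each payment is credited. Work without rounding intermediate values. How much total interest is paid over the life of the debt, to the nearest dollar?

Monthly rate r = 16.9%/12 = 1.40833% = 0.0140833.
Payoff takes n = ⌈−ln(1 − rB₀/P)/ln(1+r)⌉ = ⌈12.413⌉ = 13 payments; the last is $236.37.
Total paid = 12·$570.00 + $236.37 = $7,076.37.
Total interest = total paid − principal = $7,076.37 − $6,450.00 = $626.37.

$626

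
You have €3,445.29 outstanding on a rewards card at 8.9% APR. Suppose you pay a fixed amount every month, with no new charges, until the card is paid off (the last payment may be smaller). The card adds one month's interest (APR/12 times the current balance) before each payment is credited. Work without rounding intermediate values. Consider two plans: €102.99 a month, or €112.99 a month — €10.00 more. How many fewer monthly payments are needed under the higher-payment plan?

4 fewer payments

Monthly rate r = 8.9%/12 = 0.741667% = 0.00741667.
At €102.99/mo: n = ⌈−ln(1 − rB₀/P)/ln(1+r)⌉ = 39 payments (last €60.98); total interest = total paid − €3,445.29 = €529.31.
At €112.99/mo: 35 payments (last €78.68); total interest €475.05.
Payments saved = 39 − 35 = 4.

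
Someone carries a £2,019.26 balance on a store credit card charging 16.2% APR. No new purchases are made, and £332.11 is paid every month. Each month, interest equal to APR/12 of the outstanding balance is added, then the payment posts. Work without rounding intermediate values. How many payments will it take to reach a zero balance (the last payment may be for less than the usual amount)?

7 months

Monthly rate r = 16.2%/12 = 1.35% = 0.0135.
Recurrence: B ← B·(1+r) − £332.11.
Month 1: interest £27.26; balance after payment £1,714.41.
Month 2: interest £23.14; balance after payment £1,405.44.
Closed form: n = −ln(1 − rB₀/P)/ln(1+r) = −ln(0.91792)/ln(1.0135) ≈ 6.387, so the balance reaches zero during payment 7.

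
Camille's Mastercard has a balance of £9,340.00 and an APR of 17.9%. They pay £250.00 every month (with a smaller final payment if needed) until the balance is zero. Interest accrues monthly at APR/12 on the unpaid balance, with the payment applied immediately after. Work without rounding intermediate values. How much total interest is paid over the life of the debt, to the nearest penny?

£4,418.08

Monthly rate r = 17.9%/12 = 1.49167% = 0.0149167.
Payoff takes n = ⌈−ln(1 − rB₀/P)/ln(1+r)⌉ = ⌈55.032⌉ = 56 payments; the last is £8.08.
Total paid = 55·£250.00 + £8.08 = £13,758.08.
Total interest = total paid − principal = £13,758.08 − £9,340.00 = £4,418.08.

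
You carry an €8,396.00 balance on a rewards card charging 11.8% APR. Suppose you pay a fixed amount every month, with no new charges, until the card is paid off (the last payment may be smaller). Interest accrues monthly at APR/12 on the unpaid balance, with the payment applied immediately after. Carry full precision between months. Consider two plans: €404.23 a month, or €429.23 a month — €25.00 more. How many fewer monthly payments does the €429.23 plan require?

Monthly rate r = 11.8%/12 = 0.983333% = 0.00983333.
At €404.23/mo: n = ⌈−ln(1 − rB₀/P)/ln(1+r)⌉ = 24 payments (last €140.82); total interest = total paid − €8,396.00 = €1,042.11.
At €429.23/mo: 22 payments (last €356.92); total interest €974.75.
Payments saved = 24 − 22 = 2.

2 fewer payments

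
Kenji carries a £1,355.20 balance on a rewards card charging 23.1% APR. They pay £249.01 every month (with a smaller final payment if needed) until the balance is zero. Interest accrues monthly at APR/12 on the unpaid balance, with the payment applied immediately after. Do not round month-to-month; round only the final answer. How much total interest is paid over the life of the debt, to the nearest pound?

£90

Monthly rate r = 23.1%/12 = 1.925% = 0.01925.
Payoff takes n = ⌈−ln(1 − rB₀/P)/ln(1+r)⌉ = ⌈5.804⌉ = 6 payments; the last is £200.63.
Total paid = 5·£249.01 + £200.63 = £1,445.68.
Total interest = total paid − principal = £1,445.68 − £1,355.20 = £90.48.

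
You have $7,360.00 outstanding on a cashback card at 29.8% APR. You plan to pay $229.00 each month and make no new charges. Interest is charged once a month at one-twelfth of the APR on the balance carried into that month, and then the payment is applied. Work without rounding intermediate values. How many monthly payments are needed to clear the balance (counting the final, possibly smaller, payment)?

66 months

Monthly rate r = 29.8%/12 = 2.48333% = 0.0248333.
Recurrence: B ← B·(1+r) − $229.00.
Month 1: interest $182.77; balance after payment $7,313.77.
Month 2: interest $181.63; balance after payment $7,266.40.
Closed form: n = −ln(1 − rB₀/P)/ln(1+r) = −ln(0.20186)/ln(1.02483) ≈ 65.233, so the balance reaches zero during payment 66.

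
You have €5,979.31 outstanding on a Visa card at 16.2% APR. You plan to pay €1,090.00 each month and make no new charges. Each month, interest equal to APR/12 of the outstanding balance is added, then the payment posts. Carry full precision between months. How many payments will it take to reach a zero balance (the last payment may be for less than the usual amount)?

6 months

Monthly rate r = 16.2%/12 = 1.35% = 0.0135.
Recurrence: B ← B·(1+r) − €1,090.00.
Month 1: interest €80.72; balance after payment €4,970.03.
Month 2: interest €67.10; balance after payment €3,947.13.
Month 3: interest €53.29; balance after payment €2,910.41.
Month 4: interest €39.29; balance after payment €1,859.70.
Month 5: interest €25.11; balance after payment €794.81.
Month 6: interest €10.73; balance after payment €0.00.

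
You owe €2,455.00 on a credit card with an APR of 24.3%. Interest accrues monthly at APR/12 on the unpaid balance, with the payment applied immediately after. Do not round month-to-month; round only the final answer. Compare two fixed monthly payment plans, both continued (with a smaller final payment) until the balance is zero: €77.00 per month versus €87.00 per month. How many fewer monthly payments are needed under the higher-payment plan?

Monthly rate r = 24.3%/12 = 2.025% = 0.02025.
At €77.00/mo: n = ⌈−ln(1 − rB₀/P)/ln(1+r)⌉ = 52 payments (last €57.72); total interest = total paid − €2,455.00 = €1,529.72.
At €87.00/mo: 43 payments (last €23.08); total interest €1,222.08.
Payments saved = 52 − 43 = 9.

9 fewer payments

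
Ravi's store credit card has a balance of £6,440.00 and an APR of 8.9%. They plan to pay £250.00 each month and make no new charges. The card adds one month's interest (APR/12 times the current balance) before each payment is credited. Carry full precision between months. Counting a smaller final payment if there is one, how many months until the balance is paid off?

Monthly rate r = 8.9%/12 = 0.741667% = 0.00741667.
Recurrence: B ← B·(1+r) − £250.00.
Month 1: interest £47.76; balance after payment £6,237.76.
Month 2: interest £46.26; balance after payment £6,034.03.
Closed form: n = −ln(1 − rB₀/P)/ln(1+r) = −ln(0.80895)/ln(1.00742) ≈ 28.693, so the balance reaches zero during payment 29.

29 payments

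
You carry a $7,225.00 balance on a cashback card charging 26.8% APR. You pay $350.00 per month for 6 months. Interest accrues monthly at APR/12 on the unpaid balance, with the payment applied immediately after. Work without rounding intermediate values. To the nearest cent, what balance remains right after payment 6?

Monthly rate r = 26.8%/12 = 2.23333% = 0.0223333.
Each month: B ← B·(1+r) − $350.00.
Month 1: interest $161.36; balance after payment $7,036.36.
Month 2: interest $157.15; balance after payment $6,843.50.
Month 3: interest $152.84; balance after payment $6,646.34.
Month 4: interest $148.43; balance after payment $6,444.78.
Month 5: interest $143.93; balance after payment $6,238.71.
Month 6: interest $139.33; balance after payment $6,028.04.

$6,028.04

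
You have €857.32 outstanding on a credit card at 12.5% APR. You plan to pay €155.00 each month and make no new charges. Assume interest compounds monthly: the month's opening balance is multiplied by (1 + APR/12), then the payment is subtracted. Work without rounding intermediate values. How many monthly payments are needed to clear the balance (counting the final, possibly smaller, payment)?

6 payments

Monthly rate r = 12.5%/12 = 1.04167% = 0.0104167.
Recurrence: B ← B·(1+r) − €155.00.
Month 1: interest €8.93; balance after payment €711.25.
Month 2: interest €7.41; balance after payment €563.66.
Month 3: interest €5.87; balance after payment €414.53.
Month 4: interest €4.32; balance after payment €263.85.
Month 5: interest €2.75; balance after payment €111.60.
Month 6: interest €1.16; balance after payment €0.00.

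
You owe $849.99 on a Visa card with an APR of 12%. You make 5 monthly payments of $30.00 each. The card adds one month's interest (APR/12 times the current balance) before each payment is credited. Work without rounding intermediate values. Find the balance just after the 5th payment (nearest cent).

$740.32

Monthly rate r = 12%/12 = 1% = 0.01.
Each month: B ← B·(1+r) − $30.00.
Month 1: interest $8.50; balance after payment $828.49.
Month 2: interest $8.28; balance after payment $806.77.
Month 3: interest $8.07; balance after payment $784.84.
Month 4: interest $7.85; balance after payment $762.69.
Month 5: interest $7.63; balance after payment $740.32.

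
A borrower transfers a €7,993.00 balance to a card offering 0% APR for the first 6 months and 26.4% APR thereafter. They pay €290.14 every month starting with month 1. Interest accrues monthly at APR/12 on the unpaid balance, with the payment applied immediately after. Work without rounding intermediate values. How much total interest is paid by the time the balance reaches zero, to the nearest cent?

Promo months 1–6 at r₀ = 0%/12 = 0; months 7+ at r₁ = 26.4%/12 = 0.022.
After month 6 (no interest yet): B = €7,993.00 − 6·€290.14 = €6,252.16.
Then at r₁ with €290.14/mo: n₂ = −ln(1 − r₁·B/P)/ln(1+r₁) ≈ 29.53 → 30 more payments.
Total paid = 35·€290.14 + €154.24 = €10,309.14; interest = €10,309.14 − €7,993.00 = €2,316.14.

€2,316.14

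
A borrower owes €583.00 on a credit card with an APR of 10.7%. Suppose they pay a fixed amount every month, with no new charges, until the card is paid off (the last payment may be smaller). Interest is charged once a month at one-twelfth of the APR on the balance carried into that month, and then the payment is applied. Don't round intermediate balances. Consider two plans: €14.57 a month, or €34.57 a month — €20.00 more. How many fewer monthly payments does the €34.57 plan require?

31 fewer payments

Monthly rate r = 10.7%/12 = 0.891667% = 0.00891667.
At €14.57/mo: n = ⌈−ln(1 − rB₀/P)/ln(1+r)⌉ = 50 payments (last €10.36); total interest = total paid − €583.00 = €141.29.
At €34.57/mo: 19 payments (last €12.38); total interest €51.64.
Payments saved = 50 − 19 = 31.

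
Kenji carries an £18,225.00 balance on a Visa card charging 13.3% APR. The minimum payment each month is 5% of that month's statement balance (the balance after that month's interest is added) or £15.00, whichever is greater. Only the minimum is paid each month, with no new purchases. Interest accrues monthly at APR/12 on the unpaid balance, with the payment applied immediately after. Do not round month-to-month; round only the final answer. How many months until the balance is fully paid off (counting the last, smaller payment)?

Monthly rate r = 13.3%/12 = 1.10833% = 0.0110833.
While 5% of the post-interest balance exceeds £15.00, each month B ← (B·(1+r))·(1 − 0.05), i.e. B shrinks by the factor (1+r)·0.95 = 0.96053.
This holds for months 1–103. Entering month 104 the balance is £287.91; 5% of the post-interest balance is now below £15.00, so the flat £15.00 minimum applies from here.
From month 104 a fixed £15.00 at rate r clears £287.91 in 22 more payments. Total: 103 + 22 = 125 months.

125 months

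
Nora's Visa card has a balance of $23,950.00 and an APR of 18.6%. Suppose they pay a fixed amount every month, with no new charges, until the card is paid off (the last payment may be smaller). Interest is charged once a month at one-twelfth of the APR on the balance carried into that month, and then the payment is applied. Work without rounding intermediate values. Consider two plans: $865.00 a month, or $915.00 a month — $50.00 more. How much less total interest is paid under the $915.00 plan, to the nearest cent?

Monthly rate r = 18.6%/12 = 1.55% = 0.0155.
At $865.00/mo: n = ⌈−ln(1 − rB₀/P)/ln(1+r)⌉ = 37 payments (last $391.37); total interest = total paid − $23,950.00 = $7,581.37.
At $915.00/mo: 34 payments (last $763.15); total interest $7,008.15.
Interest saved = $7,581.37 − $7,008.15 = $573.22.

$573.22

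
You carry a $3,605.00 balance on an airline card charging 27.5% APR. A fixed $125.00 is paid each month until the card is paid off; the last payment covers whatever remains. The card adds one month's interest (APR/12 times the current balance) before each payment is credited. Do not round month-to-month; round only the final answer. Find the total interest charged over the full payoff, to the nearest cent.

$2,361.76

Monthly rate r = 27.5%/12 = 2.29167% = 0.0229167.
Payoff takes n = ⌈−ln(1 − rB₀/P)/ln(1+r)⌉ = ⌈47.732⌉ = 48 payments; the last is $91.76.
Total paid = 47·$125.00 + $91.76 = $5,966.76.
Total interest = total paid − principal = $5,966.76 − $3,605.00 = $2,361.76.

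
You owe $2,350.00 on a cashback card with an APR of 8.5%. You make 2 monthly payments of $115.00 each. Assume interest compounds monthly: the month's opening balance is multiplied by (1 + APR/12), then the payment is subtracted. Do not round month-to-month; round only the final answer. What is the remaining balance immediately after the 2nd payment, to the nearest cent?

Monthly rate r = 8.5%/12 = 0.708333% = 0.00708333.
Each month: B ← B·(1+r) − $115.00.
Month 1: interest $16.65; balance after payment $2,251.65.
Month 2: interest $15.95; balance after payment $2,152.59.

$2,152.59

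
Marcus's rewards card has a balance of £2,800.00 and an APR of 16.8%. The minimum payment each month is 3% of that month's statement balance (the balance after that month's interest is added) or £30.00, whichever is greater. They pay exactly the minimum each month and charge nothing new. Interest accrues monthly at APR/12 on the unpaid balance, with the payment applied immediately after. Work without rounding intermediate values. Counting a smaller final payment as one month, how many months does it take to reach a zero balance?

Monthly rate r = 16.8%/12 = 1.4% = 0.014.
While 3% of the post-interest balance exceeds £30.00, each month B ← (B·(1+r))·(1 − 0.03), i.e. B shrinks by the factor (1+r)·0.97 = 0.98358.
This holds for months 1–64. Entering month 65 the balance is £970.46; 3% of the post-interest balance is now below £30.00, so the flat £30.00 minimum applies from here.
From month 65 a fixed £30.00 at rate r clears £970.46 in 44 more payments. Total: 64 + 44 = 108 months.

108 months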